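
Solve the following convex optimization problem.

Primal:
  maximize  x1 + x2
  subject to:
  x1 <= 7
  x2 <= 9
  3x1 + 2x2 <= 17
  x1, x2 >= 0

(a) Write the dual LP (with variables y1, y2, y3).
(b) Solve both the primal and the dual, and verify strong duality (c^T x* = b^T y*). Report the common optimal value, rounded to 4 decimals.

The standard primal-dual pair for 'max c^T x s.t. A x <= b, x >= 0' is:
  Dual:  min b^T y  s.t.  A^T y >= c,  y >= 0.

So the dual LP is:
  minimize  7y1 + 9y2 + 17y3
  subject to:
    y1 + 3y3 >= 1
    y2 + 2y3 >= 1
    y1, y2, y3 >= 0

Solving the primal: x* = (0, 8.5).
  primal value c^T x* = 8.5.
Solving the dual: y* = (0, 0, 0.5).
  dual value b^T y* = 8.5.
Strong duality: c^T x* = b^T y*. Confirmed.

8.5


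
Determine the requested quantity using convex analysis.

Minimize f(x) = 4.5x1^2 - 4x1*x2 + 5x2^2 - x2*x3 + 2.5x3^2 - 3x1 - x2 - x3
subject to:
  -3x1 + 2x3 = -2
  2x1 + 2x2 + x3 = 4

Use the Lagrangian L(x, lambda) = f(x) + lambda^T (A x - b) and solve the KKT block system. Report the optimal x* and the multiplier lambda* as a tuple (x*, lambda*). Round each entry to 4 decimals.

Form the Lagrangian:
  L(x, lambda) = (1/2) x^T Q x + c^T x + lambda^T (A x - b)
Stationarity (grad_x L = 0): Q x + c + A^T lambda = 0.
Primal feasibility: A x = b.

This gives the KKT block system:
  [ Q   A^T ] [ x     ]   [-c ]
  [ A    0  ] [ lambda ] = [ b ]

Solving the linear system:
  x*      = (0.9911, 0.7656, 0.4866)
  lambda* = (0.2175, -1.1025)
  f(x*)   = 0.3097

x* = (0.9911, 0.7656, 0.4866), lambda* = (0.2175, -1.1025)


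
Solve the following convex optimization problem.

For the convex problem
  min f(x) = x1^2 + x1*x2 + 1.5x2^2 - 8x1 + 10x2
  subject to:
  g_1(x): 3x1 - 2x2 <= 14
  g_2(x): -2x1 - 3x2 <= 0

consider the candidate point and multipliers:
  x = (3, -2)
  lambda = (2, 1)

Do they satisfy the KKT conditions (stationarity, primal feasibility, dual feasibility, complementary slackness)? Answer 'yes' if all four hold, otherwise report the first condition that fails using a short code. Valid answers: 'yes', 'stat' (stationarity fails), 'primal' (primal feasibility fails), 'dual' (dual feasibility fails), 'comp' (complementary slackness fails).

Gradient of f: grad f(x) = Q x + c = (-4, 7)
Constraint values g_i(x) = a_i^T x - b_i:
  g_1((3, -2)) = -1
  g_2((3, -2)) = 0
Stationarity residual: grad f(x) + sum_i lambda_i a_i = (0, 0)
  -> stationarity OK
Primal feasibility (all g_i <= 0): OK
Dual feasibility (all lambda_i >= 0): OK
Complementary slackness (lambda_i * g_i(x) = 0 for all i): FAILS

Verdict: the first failing condition is complementary_slackness -> comp.

comp


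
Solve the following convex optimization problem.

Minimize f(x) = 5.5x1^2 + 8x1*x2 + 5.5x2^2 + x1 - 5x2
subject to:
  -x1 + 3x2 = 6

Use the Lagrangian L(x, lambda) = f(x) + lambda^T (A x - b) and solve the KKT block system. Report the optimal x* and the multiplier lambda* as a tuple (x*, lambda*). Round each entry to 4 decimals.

Form the Lagrangian:
  L(x, lambda) = (1/2) x^T Q x + c^T x + lambda^T (A x - b)
Stationarity (grad_x L = 0): Q x + c + A^T lambda = 0.
Primal feasibility: A x = b.

This gives the KKT block system:
  [ Q   A^T ] [ x     ]   [-c ]
  [ A    0  ] [ lambda ] = [ b ]

Solving the linear system:
  x*      = (-1.2911, 1.5696)
  lambda* = (-0.6456)
  f(x*)   = -2.6329

x* = (-1.2911, 1.5696), lambda* = (-0.6456)


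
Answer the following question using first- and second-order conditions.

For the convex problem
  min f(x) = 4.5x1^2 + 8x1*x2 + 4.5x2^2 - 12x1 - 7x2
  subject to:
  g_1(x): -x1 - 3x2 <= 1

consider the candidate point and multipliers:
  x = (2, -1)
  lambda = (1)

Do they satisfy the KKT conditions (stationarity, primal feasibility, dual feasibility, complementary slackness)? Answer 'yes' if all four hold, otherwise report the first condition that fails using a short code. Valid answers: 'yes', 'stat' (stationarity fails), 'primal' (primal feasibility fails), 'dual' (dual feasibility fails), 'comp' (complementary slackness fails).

Gradient of f: grad f(x) = Q x + c = (-2, 0)
Constraint values g_i(x) = a_i^T x - b_i:
  g_1((2, -1)) = 0
Stationarity residual: grad f(x) + sum_i lambda_i a_i = (-3, -3)
  -> stationarity FAILS
Primal feasibility (all g_i <= 0): OK
Dual feasibility (all lambda_i >= 0): OK
Complementary slackness (lambda_i * g_i(x) = 0 for all i): OK

Verdict: the first failing condition is stationarity -> stat.

stat


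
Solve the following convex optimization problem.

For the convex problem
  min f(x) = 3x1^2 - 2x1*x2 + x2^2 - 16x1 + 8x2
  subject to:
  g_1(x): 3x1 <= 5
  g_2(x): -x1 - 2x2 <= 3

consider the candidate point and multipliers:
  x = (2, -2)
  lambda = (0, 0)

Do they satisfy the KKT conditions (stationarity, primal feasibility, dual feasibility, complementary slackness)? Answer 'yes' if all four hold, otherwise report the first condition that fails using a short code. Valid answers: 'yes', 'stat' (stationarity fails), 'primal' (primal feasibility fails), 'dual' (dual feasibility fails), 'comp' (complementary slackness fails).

Gradient of f: grad f(x) = Q x + c = (0, 0)
Constraint values g_i(x) = a_i^T x - b_i:
  g_1((2, -2)) = 1
  g_2((2, -2)) = -1
Stationarity residual: grad f(x) + sum_i lambda_i a_i = (0, 0)
  -> stationarity OK
Primal feasibility (all g_i <= 0): FAILS
Dual feasibility (all lambda_i >= 0): OK
Complementary slackness (lambda_i * g_i(x) = 0 for all i): OK

Verdict: the first failing condition is primal_feasibility -> primal.

primal


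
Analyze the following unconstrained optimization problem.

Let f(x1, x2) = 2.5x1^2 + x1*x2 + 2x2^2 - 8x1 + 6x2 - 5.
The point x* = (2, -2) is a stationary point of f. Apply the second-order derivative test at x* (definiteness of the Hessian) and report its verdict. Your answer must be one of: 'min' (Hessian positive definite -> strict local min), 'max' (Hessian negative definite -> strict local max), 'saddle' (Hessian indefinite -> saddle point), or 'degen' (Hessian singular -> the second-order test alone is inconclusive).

Compute the Hessian H = grad^2 f:
  H = [[5, 1], [1, 4]]
Verify stationarity: grad f(x*) = H x* + g = (0, 0).
Eigenvalues of H: 3.382, 5.618.
Both eigenvalues > 0, so H is positive definite -> x* is a strict local min.

min


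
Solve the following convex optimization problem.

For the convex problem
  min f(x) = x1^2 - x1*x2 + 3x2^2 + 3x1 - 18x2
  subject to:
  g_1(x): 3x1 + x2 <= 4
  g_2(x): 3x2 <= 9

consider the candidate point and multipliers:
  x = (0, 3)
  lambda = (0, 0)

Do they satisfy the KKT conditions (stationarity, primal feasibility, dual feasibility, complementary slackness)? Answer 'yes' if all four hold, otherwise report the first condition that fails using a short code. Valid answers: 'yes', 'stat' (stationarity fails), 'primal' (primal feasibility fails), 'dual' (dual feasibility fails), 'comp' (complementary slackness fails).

Gradient of f: grad f(x) = Q x + c = (0, 0)
Constraint values g_i(x) = a_i^T x - b_i:
  g_1((0, 3)) = -1
  g_2((0, 3)) = 0
Stationarity residual: grad f(x) + sum_i lambda_i a_i = (0, 0)
  -> stationarity OK
Primal feasibility (all g_i <= 0): OK
Dual feasibility (all lambda_i >= 0): OK
Complementary slackness (lambda_i * g_i(x) = 0 for all i): OK

Verdict: yes, KKT holds.

yes


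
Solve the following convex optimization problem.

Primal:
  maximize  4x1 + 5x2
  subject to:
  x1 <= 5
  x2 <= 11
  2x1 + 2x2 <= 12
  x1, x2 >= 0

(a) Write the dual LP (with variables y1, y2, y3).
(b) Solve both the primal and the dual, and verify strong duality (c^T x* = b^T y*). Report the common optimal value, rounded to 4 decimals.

The standard primal-dual pair for 'max c^T x s.t. A x <= b, x >= 0' is:
  Dual:  min b^T y  s.t.  A^T y >= c,  y >= 0.

So the dual LP is:
  minimize  5y1 + 11y2 + 12y3
  subject to:
    y1 + 2y3 >= 4
    y2 + 2y3 >= 5
    y1, y2, y3 >= 0

Solving the primal: x* = (0, 6).
  primal value c^T x* = 30.
Solving the dual: y* = (0, 0, 2.5).
  dual value b^T y* = 30.
Strong duality: c^T x* = b^T y*. Confirmed.

30


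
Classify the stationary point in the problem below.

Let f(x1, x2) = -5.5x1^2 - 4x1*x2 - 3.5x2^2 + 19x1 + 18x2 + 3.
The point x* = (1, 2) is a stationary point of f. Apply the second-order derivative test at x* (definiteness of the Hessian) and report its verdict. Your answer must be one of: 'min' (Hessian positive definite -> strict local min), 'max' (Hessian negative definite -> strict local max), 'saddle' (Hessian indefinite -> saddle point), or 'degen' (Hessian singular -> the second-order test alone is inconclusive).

Compute the Hessian H = grad^2 f:
  H = [[-11, -4], [-4, -7]]
Verify stationarity: grad f(x*) = H x* + g = (0, 0).
Eigenvalues of H: -13.4721, -4.5279.
Both eigenvalues < 0, so H is negative definite -> x* is a strict local max.

max


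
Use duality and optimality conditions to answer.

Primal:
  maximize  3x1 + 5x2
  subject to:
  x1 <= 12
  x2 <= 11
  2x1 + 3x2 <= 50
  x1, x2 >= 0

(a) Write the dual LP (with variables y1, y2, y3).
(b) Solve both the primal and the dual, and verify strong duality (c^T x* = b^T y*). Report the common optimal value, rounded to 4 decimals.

The standard primal-dual pair for 'max c^T x s.t. A x <= b, x >= 0' is:
  Dual:  min b^T y  s.t.  A^T y >= c,  y >= 0.

So the dual LP is:
  minimize  12y1 + 11y2 + 50y3
  subject to:
    y1 + 2y3 >= 3
    y2 + 3y3 >= 5
    y1, y2, y3 >= 0

Solving the primal: x* = (8.5, 11).
  primal value c^T x* = 80.5.
Solving the dual: y* = (0, 0.5, 1.5).
  dual value b^T y* = 80.5.
Strong duality: c^T x* = b^T y*. Confirmed.

80.5


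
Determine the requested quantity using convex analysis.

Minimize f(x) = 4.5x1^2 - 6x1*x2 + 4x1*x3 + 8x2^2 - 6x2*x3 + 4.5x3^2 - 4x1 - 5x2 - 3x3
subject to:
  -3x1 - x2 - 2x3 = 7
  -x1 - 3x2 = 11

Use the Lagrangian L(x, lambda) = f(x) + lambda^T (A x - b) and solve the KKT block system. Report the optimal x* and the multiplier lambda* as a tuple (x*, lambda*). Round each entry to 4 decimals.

Form the Lagrangian:
  L(x, lambda) = (1/2) x^T Q x + c^T x + lambda^T (A x - b)
Stationarity (grad_x L = 0): Q x + c + A^T lambda = 0.
Primal feasibility: A x = b.

This gives the KKT block system:
  [ Q   A^T ] [ x     ]   [-c ]
  [ A    0  ] [ lambda ] = [ b ]

Solving the linear system:
  x*      = (-1.6165, -3.1278, 0.4887)
  lambda* = (6.8496, -18.3759)
  f(x*)   = 87.4135

x* = (-1.6165, -3.1278, 0.4887), lambda* = (6.8496, -18.3759)


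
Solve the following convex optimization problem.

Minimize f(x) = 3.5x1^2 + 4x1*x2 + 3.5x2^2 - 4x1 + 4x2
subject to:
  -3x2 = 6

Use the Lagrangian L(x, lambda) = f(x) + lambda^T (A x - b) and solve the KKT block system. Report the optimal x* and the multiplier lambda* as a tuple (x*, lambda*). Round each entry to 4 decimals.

Form the Lagrangian:
  L(x, lambda) = (1/2) x^T Q x + c^T x + lambda^T (A x - b)
Stationarity (grad_x L = 0): Q x + c + A^T lambda = 0.
Primal feasibility: A x = b.

This gives the KKT block system:
  [ Q   A^T ] [ x     ]   [-c ]
  [ A    0  ] [ lambda ] = [ b ]

Solving the linear system:
  x*      = (1.7143, -2)
  lambda* = (-1.0476)
  f(x*)   = -4.2857

x* = (1.7143, -2), lambda* = (-1.0476)


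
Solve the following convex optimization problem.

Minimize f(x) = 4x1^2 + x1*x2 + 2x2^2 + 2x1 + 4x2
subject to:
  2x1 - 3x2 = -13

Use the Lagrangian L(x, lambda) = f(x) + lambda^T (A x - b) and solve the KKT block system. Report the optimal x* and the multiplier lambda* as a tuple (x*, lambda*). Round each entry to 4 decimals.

Form the Lagrangian:
  L(x, lambda) = (1/2) x^T Q x + c^T x + lambda^T (A x - b)
Stationarity (grad_x L = 0): Q x + c + A^T lambda = 0.
Primal feasibility: A x = b.

This gives the KKT block system:
  [ Q   A^T ] [ x     ]   [-c ]
  [ A    0  ] [ lambda ] = [ b ]

Solving the linear system:
  x*      = (-1.85, 3.1)
  lambda* = (4.85)
  f(x*)   = 35.875

x* = (-1.85, 3.1), lambda* = (4.85)


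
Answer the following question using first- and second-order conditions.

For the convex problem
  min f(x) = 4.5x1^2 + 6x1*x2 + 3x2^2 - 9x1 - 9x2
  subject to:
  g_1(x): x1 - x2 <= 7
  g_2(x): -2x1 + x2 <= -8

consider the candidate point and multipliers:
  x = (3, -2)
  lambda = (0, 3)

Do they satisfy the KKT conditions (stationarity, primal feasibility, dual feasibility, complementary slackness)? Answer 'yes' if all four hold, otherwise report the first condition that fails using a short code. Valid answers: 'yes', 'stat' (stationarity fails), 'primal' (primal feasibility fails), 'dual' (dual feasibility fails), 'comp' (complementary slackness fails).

Gradient of f: grad f(x) = Q x + c = (6, -3)
Constraint values g_i(x) = a_i^T x - b_i:
  g_1((3, -2)) = -2
  g_2((3, -2)) = 0
Stationarity residual: grad f(x) + sum_i lambda_i a_i = (0, 0)
  -> stationarity OK
Primal feasibility (all g_i <= 0): OK
Dual feasibility (all lambda_i >= 0): OK
Complementary slackness (lambda_i * g_i(x) = 0 for all i): OK

Verdict: yes, KKT holds.

yes


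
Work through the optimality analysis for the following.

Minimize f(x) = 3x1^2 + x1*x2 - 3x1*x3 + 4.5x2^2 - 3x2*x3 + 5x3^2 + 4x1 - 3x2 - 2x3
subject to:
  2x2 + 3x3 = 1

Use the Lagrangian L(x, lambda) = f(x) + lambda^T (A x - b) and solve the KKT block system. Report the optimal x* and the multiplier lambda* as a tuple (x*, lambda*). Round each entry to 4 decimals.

Form the Lagrangian:
  L(x, lambda) = (1/2) x^T Q x + c^T x + lambda^T (A x - b)
Stationarity (grad_x L = 0): Q x + c + A^T lambda = 0.
Primal feasibility: A x = b.

This gives the KKT block system:
  [ Q   A^T ] [ x     ]   [-c ]
  [ A    0  ] [ lambda ] = [ b ]

Solving the linear system:
  x*      = (-0.7003, 0.4007, 0.0662)
  lambda* = (0.1463)
  f(x*)   = -2.1411

x* = (-0.7003, 0.4007, 0.0662), lambda* = (0.1463)


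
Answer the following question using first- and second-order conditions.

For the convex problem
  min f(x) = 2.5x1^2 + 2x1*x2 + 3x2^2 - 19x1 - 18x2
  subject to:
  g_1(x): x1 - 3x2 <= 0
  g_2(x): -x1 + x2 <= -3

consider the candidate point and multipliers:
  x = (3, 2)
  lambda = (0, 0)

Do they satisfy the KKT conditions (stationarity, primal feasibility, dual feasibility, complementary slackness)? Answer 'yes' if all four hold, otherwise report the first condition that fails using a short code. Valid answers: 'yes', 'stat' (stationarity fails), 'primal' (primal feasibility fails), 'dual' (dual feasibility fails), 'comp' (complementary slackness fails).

Gradient of f: grad f(x) = Q x + c = (0, 0)
Constraint values g_i(x) = a_i^T x - b_i:
  g_1((3, 2)) = -3
  g_2((3, 2)) = 2
Stationarity residual: grad f(x) + sum_i lambda_i a_i = (0, 0)
  -> stationarity OK
Primal feasibility (all g_i <= 0): FAILS
Dual feasibility (all lambda_i >= 0): OK
Complementary slackness (lambda_i * g_i(x) = 0 for all i): OK

Verdict: the first failing condition is primal_feasibility -> primal.

primal


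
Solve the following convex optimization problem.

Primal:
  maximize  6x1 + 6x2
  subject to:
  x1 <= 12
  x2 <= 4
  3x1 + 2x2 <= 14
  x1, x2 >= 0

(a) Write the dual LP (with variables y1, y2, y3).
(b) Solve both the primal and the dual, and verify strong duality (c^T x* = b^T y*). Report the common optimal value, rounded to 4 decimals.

The standard primal-dual pair for 'max c^T x s.t. A x <= b, x >= 0' is:
  Dual:  min b^T y  s.t.  A^T y >= c,  y >= 0.

So the dual LP is:
  minimize  12y1 + 4y2 + 14y3
  subject to:
    y1 + 3y3 >= 6
    y2 + 2y3 >= 6
    y1, y2, y3 >= 0

Solving the primal: x* = (2, 4).
  primal value c^T x* = 36.
Solving the dual: y* = (0, 2, 2).
  dual value b^T y* = 36.
Strong duality: c^T x* = b^T y*. Confirmed.

36


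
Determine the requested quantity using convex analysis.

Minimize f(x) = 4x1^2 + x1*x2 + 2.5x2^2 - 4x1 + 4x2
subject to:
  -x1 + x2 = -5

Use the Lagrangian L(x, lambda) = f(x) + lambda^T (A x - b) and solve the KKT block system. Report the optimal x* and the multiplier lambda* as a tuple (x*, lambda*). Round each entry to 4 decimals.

Form the Lagrangian:
  L(x, lambda) = (1/2) x^T Q x + c^T x + lambda^T (A x - b)
Stationarity (grad_x L = 0): Q x + c + A^T lambda = 0.
Primal feasibility: A x = b.

This gives the KKT block system:
  [ Q   A^T ] [ x     ]   [-c ]
  [ A    0  ] [ lambda ] = [ b ]

Solving the linear system:
  x*      = (2, -3)
  lambda* = (9)
  f(x*)   = 12.5

x* = (2, -3), lambda* = (9)


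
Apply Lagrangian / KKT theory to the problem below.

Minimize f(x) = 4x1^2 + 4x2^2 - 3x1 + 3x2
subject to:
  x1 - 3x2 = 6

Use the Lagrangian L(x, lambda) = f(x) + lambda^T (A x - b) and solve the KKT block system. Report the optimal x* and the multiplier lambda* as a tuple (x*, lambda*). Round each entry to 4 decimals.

Form the Lagrangian:
  L(x, lambda) = (1/2) x^T Q x + c^T x + lambda^T (A x - b)
Stationarity (grad_x L = 0): Q x + c + A^T lambda = 0.
Primal feasibility: A x = b.

This gives the KKT block system:
  [ Q   A^T ] [ x     ]   [-c ]
  [ A    0  ] [ lambda ] = [ b ]

Solving the linear system:
  x*      = (0.825, -1.725)
  lambda* = (-3.6)
  f(x*)   = 6.975

x* = (0.825, -1.725), lambda* = (-3.6)


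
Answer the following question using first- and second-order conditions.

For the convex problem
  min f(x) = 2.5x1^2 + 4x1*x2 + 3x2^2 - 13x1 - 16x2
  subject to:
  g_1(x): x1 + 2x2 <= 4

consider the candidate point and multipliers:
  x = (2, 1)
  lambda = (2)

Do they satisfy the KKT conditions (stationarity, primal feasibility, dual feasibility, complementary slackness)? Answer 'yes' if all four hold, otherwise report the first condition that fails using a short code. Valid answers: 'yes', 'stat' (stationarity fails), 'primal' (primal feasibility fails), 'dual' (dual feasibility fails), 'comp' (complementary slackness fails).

Gradient of f: grad f(x) = Q x + c = (1, -2)
Constraint values g_i(x) = a_i^T x - b_i:
  g_1((2, 1)) = 0
Stationarity residual: grad f(x) + sum_i lambda_i a_i = (3, 2)
  -> stationarity FAILS
Primal feasibility (all g_i <= 0): OK
Dual feasibility (all lambda_i >= 0): OK
Complementary slackness (lambda_i * g_i(x) = 0 for all i): OK

Verdict: the first failing condition is stationarity -> stat.

stat


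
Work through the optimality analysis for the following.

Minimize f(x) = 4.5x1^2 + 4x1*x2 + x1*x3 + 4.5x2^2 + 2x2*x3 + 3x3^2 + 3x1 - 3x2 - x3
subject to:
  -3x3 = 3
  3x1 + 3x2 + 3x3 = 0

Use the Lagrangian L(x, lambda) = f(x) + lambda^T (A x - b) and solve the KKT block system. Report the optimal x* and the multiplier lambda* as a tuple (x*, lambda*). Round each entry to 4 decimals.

Form the Lagrangian:
  L(x, lambda) = (1/2) x^T Q x + c^T x + lambda^T (A x - b)
Stationarity (grad_x L = 0): Q x + c + A^T lambda = 0.
Primal feasibility: A x = b.

This gives the KKT block system:
  [ Q   A^T ] [ x     ]   [-c ]
  [ A    0  ] [ lambda ] = [ b ]

Solving the linear system:
  x*      = (-0.2, 1.2, -1)
  lambda* = (-3.2667, -1.6667)
  f(x*)   = 3.3

x* = (-0.2, 1.2, -1), lambda* = (-3.2667, -1.6667)


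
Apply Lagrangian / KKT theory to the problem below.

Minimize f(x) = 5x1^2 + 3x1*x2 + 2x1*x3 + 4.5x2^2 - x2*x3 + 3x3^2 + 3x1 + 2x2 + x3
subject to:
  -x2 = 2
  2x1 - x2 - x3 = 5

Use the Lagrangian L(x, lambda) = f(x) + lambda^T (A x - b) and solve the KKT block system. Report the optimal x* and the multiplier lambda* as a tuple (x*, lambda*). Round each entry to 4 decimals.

Form the Lagrangian:
  L(x, lambda) = (1/2) x^T Q x + c^T x + lambda^T (A x - b)
Stationarity (grad_x L = 0): Q x + c + A^T lambda = 0.
Primal feasibility: A x = b.

This gives the KKT block system:
  [ Q   A^T ] [ x     ]   [-c ]
  [ A    0  ] [ lambda ] = [ b ]

Solving the linear system:
  x*      = (0.9286, -2, -1.1429)
  lambda* = (-10.0714, -2)
  f(x*)   = 13.8929

x* = (0.9286, -2, -1.1429), lambda* = (-10.0714, -2)


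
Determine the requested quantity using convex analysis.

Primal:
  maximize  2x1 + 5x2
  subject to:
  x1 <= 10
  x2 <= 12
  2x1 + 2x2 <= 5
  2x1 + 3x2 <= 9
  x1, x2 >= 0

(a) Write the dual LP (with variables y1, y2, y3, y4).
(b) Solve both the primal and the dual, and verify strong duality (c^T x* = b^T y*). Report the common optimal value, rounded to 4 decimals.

The standard primal-dual pair for 'max c^T x s.t. A x <= b, x >= 0' is:
  Dual:  min b^T y  s.t.  A^T y >= c,  y >= 0.

So the dual LP is:
  minimize  10y1 + 12y2 + 5y3 + 9y4
  subject to:
    y1 + 2y3 + 2y4 >= 2
    y2 + 2y3 + 3y4 >= 5
    y1, y2, y3, y4 >= 0

Solving the primal: x* = (0, 2.5).
  primal value c^T x* = 12.5.
Solving the dual: y* = (0, 0, 2.5, 0).
  dual value b^T y* = 12.5.
Strong duality: c^T x* = b^T y*. Confirmed.

12.5


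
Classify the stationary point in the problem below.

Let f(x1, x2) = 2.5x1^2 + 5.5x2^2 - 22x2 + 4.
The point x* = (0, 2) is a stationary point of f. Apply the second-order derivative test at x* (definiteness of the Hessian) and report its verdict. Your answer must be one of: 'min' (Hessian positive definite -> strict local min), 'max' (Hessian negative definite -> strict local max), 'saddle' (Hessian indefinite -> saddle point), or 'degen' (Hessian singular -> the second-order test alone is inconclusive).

Compute the Hessian H = grad^2 f:
  H = [[5, 0], [0, 11]]
Verify stationarity: grad f(x*) = H x* + g = (0, 0).
Eigenvalues of H: 5, 11.
Both eigenvalues > 0, so H is positive definite -> x* is a strict local min.

min


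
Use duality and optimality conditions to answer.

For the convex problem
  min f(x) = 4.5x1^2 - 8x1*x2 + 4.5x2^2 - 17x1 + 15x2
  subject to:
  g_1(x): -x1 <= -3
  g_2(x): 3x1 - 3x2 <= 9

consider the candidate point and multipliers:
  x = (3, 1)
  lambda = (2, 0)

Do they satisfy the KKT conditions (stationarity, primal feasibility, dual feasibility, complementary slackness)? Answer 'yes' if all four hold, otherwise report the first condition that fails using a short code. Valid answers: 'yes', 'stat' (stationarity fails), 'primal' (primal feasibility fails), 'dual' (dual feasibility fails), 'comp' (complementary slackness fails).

Gradient of f: grad f(x) = Q x + c = (2, 0)
Constraint values g_i(x) = a_i^T x - b_i:
  g_1((3, 1)) = 0
  g_2((3, 1)) = -3
Stationarity residual: grad f(x) + sum_i lambda_i a_i = (0, 0)
  -> stationarity OK
Primal feasibility (all g_i <= 0): OK
Dual feasibility (all lambda_i >= 0): OK
Complementary slackness (lambda_i * g_i(x) = 0 for all i): OK

Verdict: yes, KKT holds.

yes


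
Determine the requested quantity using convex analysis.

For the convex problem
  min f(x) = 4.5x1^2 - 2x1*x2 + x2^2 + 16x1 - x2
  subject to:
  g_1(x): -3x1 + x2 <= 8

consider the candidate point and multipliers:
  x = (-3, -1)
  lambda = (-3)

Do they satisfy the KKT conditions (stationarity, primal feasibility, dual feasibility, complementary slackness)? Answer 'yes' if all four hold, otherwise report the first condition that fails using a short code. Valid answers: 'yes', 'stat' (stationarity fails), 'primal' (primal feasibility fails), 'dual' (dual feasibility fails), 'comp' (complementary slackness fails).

Gradient of f: grad f(x) = Q x + c = (-9, 3)
Constraint values g_i(x) = a_i^T x - b_i:
  g_1((-3, -1)) = 0
Stationarity residual: grad f(x) + sum_i lambda_i a_i = (0, 0)
  -> stationarity OK
Primal feasibility (all g_i <= 0): OK
Dual feasibility (all lambda_i >= 0): FAILS
Complementary slackness (lambda_i * g_i(x) = 0 for all i): OK

Verdict: the first failing condition is dual_feasibility -> dual.

dual


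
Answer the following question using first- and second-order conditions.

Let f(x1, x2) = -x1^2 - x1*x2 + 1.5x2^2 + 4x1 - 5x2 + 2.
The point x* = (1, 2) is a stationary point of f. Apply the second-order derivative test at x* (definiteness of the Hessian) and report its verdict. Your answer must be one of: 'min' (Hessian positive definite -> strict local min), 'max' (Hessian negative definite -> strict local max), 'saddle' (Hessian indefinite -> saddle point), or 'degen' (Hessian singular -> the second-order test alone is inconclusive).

Compute the Hessian H = grad^2 f:
  H = [[-2, -1], [-1, 3]]
Verify stationarity: grad f(x*) = H x* + g = (0, 0).
Eigenvalues of H: -2.1926, 3.1926.
Eigenvalues have mixed signs, so H is indefinite -> x* is a saddle point.

saddle


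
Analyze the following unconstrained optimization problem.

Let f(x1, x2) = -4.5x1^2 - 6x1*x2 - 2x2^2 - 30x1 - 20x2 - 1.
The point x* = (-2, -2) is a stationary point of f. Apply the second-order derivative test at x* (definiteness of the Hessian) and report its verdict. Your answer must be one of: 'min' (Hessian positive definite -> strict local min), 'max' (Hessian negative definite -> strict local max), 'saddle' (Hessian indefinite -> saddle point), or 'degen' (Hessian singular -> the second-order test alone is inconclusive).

Compute the Hessian H = grad^2 f:
  H = [[-9, -6], [-6, -4]]
Verify stationarity: grad f(x*) = H x* + g = (0, 0).
Eigenvalues of H: -13, 0.
H has a zero eigenvalue (singular; negative semidefinite but not definite), so H is neither positive definite, negative definite, nor indefinite. The second-order test alone is inconclusive -> degen.
(Indeed, f is constant along the null direction of H through x*, so x* is not a strict local extremum.)

degen


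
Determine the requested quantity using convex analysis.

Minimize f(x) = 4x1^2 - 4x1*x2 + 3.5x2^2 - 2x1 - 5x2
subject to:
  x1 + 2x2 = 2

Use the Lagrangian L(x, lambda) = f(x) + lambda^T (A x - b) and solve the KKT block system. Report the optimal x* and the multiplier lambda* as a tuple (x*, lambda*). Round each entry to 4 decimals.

Form the Lagrangian:
  L(x, lambda) = (1/2) x^T Q x + c^T x + lambda^T (A x - b)
Stationarity (grad_x L = 0): Q x + c + A^T lambda = 0.
Primal feasibility: A x = b.

This gives the KKT block system:
  [ Q   A^T ] [ x     ]   [-c ]
  [ A    0  ] [ lambda ] = [ b ]

Solving the linear system:
  x*      = (0.5091, 0.7455)
  lambda* = (0.9091)
  f(x*)   = -3.2818

x* = (0.5091, 0.7455), lambda* = (0.9091)


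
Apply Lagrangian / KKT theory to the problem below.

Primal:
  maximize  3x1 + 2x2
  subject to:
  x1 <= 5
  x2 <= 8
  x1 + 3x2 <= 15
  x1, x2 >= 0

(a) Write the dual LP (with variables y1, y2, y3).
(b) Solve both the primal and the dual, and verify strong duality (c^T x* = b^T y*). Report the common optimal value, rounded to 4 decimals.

The standard primal-dual pair for 'max c^T x s.t. A x <= b, x >= 0' is:
  Dual:  min b^T y  s.t.  A^T y >= c,  y >= 0.

So the dual LP is:
  minimize  5y1 + 8y2 + 15y3
  subject to:
    y1 + y3 >= 3
    y2 + 3y3 >= 2
    y1, y2, y3 >= 0

Solving the primal: x* = (5, 3.3333).
  primal value c^T x* = 21.6667.
Solving the dual: y* = (2.3333, 0, 0.6667).
  dual value b^T y* = 21.6667.
Strong duality: c^T x* = b^T y*. Confirmed.

21.6667


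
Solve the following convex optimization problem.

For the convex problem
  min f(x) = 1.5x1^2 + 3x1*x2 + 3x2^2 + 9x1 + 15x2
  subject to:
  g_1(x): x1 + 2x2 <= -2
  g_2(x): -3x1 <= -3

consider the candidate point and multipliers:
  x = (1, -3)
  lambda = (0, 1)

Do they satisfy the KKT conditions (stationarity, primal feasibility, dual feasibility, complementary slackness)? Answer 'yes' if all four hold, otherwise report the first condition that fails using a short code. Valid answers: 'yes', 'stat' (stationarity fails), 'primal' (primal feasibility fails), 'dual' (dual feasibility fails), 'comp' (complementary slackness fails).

Gradient of f: grad f(x) = Q x + c = (3, 0)
Constraint values g_i(x) = a_i^T x - b_i:
  g_1((1, -3)) = -3
  g_2((1, -3)) = 0
Stationarity residual: grad f(x) + sum_i lambda_i a_i = (0, 0)
  -> stationarity OK
Primal feasibility (all g_i <= 0): OK
Dual feasibility (all lambda_i >= 0): OK
Complementary slackness (lambda_i * g_i(x) = 0 for all i): OK

Verdict: yes, KKT holds.

yes


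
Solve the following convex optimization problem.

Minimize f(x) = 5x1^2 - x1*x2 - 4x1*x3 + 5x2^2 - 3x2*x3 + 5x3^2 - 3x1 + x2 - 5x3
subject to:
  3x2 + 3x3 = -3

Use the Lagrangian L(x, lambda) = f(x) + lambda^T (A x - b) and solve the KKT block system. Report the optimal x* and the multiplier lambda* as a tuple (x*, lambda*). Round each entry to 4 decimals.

Form the Lagrangian:
  L(x, lambda) = (1/2) x^T Q x + c^T x + lambda^T (A x - b)
Stationarity (grad_x L = 0): Q x + c + A^T lambda = 0.
Primal feasibility: A x = b.

This gives the KKT block system:
  [ Q   A^T ] [ x     ]   [-c ]
  [ A    0  ] [ lambda ] = [ b ]

Solving the linear system:
  x*      = (0.1235, -0.745, -0.255)
  lambda* = (1.9363)
  f(x*)   = 2.9841

x* = (0.1235, -0.745, -0.255), lambda* = (1.9363)


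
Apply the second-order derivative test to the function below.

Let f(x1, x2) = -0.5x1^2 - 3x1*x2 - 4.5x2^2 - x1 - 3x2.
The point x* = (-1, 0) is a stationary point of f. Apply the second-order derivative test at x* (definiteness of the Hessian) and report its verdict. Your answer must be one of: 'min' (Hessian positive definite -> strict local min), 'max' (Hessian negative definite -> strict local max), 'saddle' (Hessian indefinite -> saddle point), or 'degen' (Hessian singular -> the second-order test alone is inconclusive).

Compute the Hessian H = grad^2 f:
  H = [[-1, -3], [-3, -9]]
Verify stationarity: grad f(x*) = H x* + g = (0, 0).
Eigenvalues of H: -10, 0.
H has a zero eigenvalue (singular; negative semidefinite but not definite), so H is neither positive definite, negative definite, nor indefinite. The second-order test alone is inconclusive -> degen.
(Indeed, f is constant along the null direction of H through x*, so x* is not a strict local extremum.)

degen


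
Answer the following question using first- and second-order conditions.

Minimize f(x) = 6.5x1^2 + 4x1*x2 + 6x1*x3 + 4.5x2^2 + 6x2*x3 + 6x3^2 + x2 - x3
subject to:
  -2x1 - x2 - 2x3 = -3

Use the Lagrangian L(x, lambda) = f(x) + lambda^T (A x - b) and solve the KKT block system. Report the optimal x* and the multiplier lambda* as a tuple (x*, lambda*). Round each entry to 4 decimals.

Form the Lagrangian:
  L(x, lambda) = (1/2) x^T Q x + c^T x + lambda^T (A x - b)
Stationarity (grad_x L = 0): Q x + c + A^T lambda = 0.
Primal feasibility: A x = b.

This gives the KKT block system:
  [ Q   A^T ] [ x     ]   [-c ]
  [ A    0  ] [ lambda ] = [ b ]

Solving the linear system:
  x*      = (0.6429, -0.3571, 1.0357)
  lambda* = (6.5714)
  f(x*)   = 9.1607

x* = (0.6429, -0.3571, 1.0357), lambda* = (6.5714)


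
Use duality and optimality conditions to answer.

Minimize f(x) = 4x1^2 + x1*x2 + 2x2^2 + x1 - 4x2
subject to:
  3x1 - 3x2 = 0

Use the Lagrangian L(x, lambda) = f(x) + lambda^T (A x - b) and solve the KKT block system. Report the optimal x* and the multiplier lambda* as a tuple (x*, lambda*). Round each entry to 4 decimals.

Form the Lagrangian:
  L(x, lambda) = (1/2) x^T Q x + c^T x + lambda^T (A x - b)
Stationarity (grad_x L = 0): Q x + c + A^T lambda = 0.
Primal feasibility: A x = b.

This gives the KKT block system:
  [ Q   A^T ] [ x     ]   [-c ]
  [ A    0  ] [ lambda ] = [ b ]

Solving the linear system:
  x*      = (0.2143, 0.2143)
  lambda* = (-0.9762)
  f(x*)   = -0.3214

x* = (0.2143, 0.2143), lambda* = (-0.9762)


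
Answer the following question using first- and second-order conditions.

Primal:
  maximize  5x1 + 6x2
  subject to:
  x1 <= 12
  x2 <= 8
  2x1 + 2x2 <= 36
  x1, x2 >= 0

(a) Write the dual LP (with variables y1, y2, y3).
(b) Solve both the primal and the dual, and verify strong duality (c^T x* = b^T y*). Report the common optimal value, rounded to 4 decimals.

The standard primal-dual pair for 'max c^T x s.t. A x <= b, x >= 0' is:
  Dual:  min b^T y  s.t.  A^T y >= c,  y >= 0.

So the dual LP is:
  minimize  12y1 + 8y2 + 36y3
  subject to:
    y1 + 2y3 >= 5
    y2 + 2y3 >= 6
    y1, y2, y3 >= 0

Solving the primal: x* = (10, 8).
  primal value c^T x* = 98.
Solving the dual: y* = (0, 1, 2.5).
  dual value b^T y* = 98.
Strong duality: c^T x* = b^T y*. Confirmed.

98


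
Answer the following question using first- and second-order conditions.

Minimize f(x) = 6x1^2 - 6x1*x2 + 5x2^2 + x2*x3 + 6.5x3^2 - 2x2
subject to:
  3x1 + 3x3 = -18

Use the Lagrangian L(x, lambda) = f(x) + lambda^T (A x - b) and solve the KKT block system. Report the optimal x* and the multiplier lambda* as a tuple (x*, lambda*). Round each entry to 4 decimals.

Form the Lagrangian:
  L(x, lambda) = (1/2) x^T Q x + c^T x + lambda^T (A x - b)
Stationarity (grad_x L = 0): Q x + c + A^T lambda = 0.
Primal feasibility: A x = b.

This gives the KKT block system:
  [ Q   A^T ] [ x     ]   [-c ]
  [ A    0  ] [ lambda ] = [ b ]

Solving the linear system:
  x*      = (-3.602, -1.7214, -2.398)
  lambda* = (10.9652)
  f(x*)   = 100.408

x* = (-3.602, -1.7214, -2.398), lambda* = (10.9652)


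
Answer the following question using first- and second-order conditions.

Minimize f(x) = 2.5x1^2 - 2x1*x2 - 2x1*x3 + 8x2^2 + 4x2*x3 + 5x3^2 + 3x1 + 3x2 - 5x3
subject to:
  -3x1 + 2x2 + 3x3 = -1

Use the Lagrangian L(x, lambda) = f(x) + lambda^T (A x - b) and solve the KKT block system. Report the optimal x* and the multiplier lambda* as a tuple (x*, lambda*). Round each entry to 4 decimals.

Form the Lagrangian:
  L(x, lambda) = (1/2) x^T Q x + c^T x + lambda^T (A x - b)
Stationarity (grad_x L = 0): Q x + c + A^T lambda = 0.
Primal feasibility: A x = b.

This gives the KKT block system:
  [ Q   A^T ] [ x     ]   [-c ]
  [ A    0  ] [ lambda ] = [ b ]

Solving the linear system:
  x*      = (0.2994, -0.4119, 0.2407)
  lambda* = (1.6132)
  f(x*)   = 0.0362

x* = (0.2994, -0.4119, 0.2407), lambda* = (1.6132)


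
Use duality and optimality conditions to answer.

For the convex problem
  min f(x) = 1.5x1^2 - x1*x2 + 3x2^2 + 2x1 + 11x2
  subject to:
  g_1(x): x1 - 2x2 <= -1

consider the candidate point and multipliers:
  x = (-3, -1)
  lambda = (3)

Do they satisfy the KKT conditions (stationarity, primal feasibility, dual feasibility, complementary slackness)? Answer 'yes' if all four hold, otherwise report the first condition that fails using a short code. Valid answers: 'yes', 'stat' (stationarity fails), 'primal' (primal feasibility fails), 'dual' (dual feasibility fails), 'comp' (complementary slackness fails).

Gradient of f: grad f(x) = Q x + c = (-6, 8)
Constraint values g_i(x) = a_i^T x - b_i:
  g_1((-3, -1)) = 0
Stationarity residual: grad f(x) + sum_i lambda_i a_i = (-3, 2)
  -> stationarity FAILS
Primal feasibility (all g_i <= 0): OK
Dual feasibility (all lambda_i >= 0): OK
Complementary slackness (lambda_i * g_i(x) = 0 for all i): OK

Verdict: the first failing condition is stationarity -> stat.

stat


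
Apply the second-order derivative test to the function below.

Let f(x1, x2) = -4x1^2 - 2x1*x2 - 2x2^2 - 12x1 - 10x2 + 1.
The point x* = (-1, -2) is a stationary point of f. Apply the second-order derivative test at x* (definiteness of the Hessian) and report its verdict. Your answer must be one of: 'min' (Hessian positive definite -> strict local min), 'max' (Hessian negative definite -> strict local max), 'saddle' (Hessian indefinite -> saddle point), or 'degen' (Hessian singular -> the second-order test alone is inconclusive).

Compute the Hessian H = grad^2 f:
  H = [[-8, -2], [-2, -4]]
Verify stationarity: grad f(x*) = H x* + g = (0, 0).
Eigenvalues of H: -8.8284, -3.1716.
Both eigenvalues < 0, so H is negative definite -> x* is a strict local max.

max


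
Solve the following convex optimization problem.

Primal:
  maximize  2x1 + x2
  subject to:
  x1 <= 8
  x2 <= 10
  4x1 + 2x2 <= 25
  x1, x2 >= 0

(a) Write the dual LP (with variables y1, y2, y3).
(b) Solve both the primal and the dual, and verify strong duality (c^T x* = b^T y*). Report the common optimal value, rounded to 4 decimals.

The standard primal-dual pair for 'max c^T x s.t. A x <= b, x >= 0' is:
  Dual:  min b^T y  s.t.  A^T y >= c,  y >= 0.

So the dual LP is:
  minimize  8y1 + 10y2 + 25y3
  subject to:
    y1 + 4y3 >= 2
    y2 + 2y3 >= 1
    y1, y2, y3 >= 0

Solving the primal: x* = (6.25, 0).
  primal value c^T x* = 12.5.
Solving the dual: y* = (0, 0, 0.5).
  dual value b^T y* = 12.5.
Strong duality: c^T x* = b^T y*. Confirmed.

12.5


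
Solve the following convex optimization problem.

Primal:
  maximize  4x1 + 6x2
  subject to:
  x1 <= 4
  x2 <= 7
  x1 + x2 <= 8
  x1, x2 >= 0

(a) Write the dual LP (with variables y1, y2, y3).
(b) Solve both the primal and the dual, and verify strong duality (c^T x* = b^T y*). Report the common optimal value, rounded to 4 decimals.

The standard primal-dual pair for 'max c^T x s.t. A x <= b, x >= 0' is:
  Dual:  min b^T y  s.t.  A^T y >= c,  y >= 0.

So the dual LP is:
  minimize  4y1 + 7y2 + 8y3
  subject to:
    y1 + y3 >= 4
    y2 + y3 >= 6
    y1, y2, y3 >= 0

Solving the primal: x* = (1, 7).
  primal value c^T x* = 46.
Solving the dual: y* = (0, 2, 4).
  dual value b^T y* = 46.
Strong duality: c^T x* = b^T y*. Confirmed.

46


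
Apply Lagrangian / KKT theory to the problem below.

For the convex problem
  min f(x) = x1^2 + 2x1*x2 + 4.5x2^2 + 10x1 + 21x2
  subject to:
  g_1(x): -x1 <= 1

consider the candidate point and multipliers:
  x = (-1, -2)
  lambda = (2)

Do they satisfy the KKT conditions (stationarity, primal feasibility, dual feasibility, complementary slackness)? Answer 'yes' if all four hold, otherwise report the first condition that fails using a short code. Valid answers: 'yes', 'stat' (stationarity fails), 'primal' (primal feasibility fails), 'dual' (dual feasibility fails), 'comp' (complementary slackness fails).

Gradient of f: grad f(x) = Q x + c = (4, 1)
Constraint values g_i(x) = a_i^T x - b_i:
  g_1((-1, -2)) = 0
Stationarity residual: grad f(x) + sum_i lambda_i a_i = (2, 1)
  -> stationarity FAILS
Primal feasibility (all g_i <= 0): OK
Dual feasibility (all lambda_i >= 0): OK
Complementary slackness (lambda_i * g_i(x) = 0 for all i): OK

Verdict: the first failing condition is stationarity -> stat.

stat


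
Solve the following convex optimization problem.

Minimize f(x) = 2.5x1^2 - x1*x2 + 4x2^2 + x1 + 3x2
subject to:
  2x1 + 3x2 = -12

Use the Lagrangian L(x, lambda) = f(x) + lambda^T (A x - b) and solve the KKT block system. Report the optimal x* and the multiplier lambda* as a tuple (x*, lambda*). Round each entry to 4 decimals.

Form the Lagrangian:
  L(x, lambda) = (1/2) x^T Q x + c^T x + lambda^T (A x - b)
Stationarity (grad_x L = 0): Q x + c + A^T lambda = 0.
Primal feasibility: A x = b.

This gives the KKT block system:
  [ Q   A^T ] [ x     ]   [-c ]
  [ A    0  ] [ lambda ] = [ b ]

Solving the linear system:
  x*      = (-2.4607, -2.3596)
  lambda* = (4.4719)
  f(x*)   = 22.0618

x* = (-2.4607, -2.3596), lambda* = (4.4719)


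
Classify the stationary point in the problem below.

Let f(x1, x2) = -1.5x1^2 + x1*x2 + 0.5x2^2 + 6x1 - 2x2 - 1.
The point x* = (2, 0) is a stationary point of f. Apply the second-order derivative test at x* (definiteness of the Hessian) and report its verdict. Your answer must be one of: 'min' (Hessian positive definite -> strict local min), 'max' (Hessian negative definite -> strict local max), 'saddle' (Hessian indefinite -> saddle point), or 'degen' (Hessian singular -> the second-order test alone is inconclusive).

Compute the Hessian H = grad^2 f:
  H = [[-3, 1], [1, 1]]
Verify stationarity: grad f(x*) = H x* + g = (0, 0).
Eigenvalues of H: -3.2361, 1.2361.
Eigenvalues have mixed signs, so H is indefinite -> x* is a saddle point.

saddle


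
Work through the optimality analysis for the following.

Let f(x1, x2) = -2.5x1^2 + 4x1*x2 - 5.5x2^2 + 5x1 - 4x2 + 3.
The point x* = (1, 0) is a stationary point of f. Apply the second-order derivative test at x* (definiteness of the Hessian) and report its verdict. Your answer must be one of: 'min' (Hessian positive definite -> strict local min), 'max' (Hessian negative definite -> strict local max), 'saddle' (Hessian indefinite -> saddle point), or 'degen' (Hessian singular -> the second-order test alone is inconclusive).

Compute the Hessian H = grad^2 f:
  H = [[-5, 4], [4, -11]]
Verify stationarity: grad f(x*) = H x* + g = (0, 0).
Eigenvalues of H: -13, -3.
Both eigenvalues < 0, so H is negative definite -> x* is a strict local max.

max


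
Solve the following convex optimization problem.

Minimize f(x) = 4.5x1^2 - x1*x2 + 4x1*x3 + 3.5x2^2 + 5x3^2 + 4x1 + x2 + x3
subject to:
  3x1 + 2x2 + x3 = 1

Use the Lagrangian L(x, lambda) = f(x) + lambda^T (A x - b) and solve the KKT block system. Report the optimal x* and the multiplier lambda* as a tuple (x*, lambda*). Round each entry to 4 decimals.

Form the Lagrangian:
  L(x, lambda) = (1/2) x^T Q x + c^T x + lambda^T (A x - b)
Stationarity (grad_x L = 0): Q x + c + A^T lambda = 0.
Primal feasibility: A x = b.

This gives the KKT block system:
  [ Q   A^T ] [ x     ]   [-c ]
  [ A    0  ] [ lambda ] = [ b ]

Solving the linear system:
  x*      = (0.1126, 0.3247, 0.013)
  lambda* = (-1.5801)
  f(x*)   = 1.184

x* = (0.1126, 0.3247, 0.013), lambda* = (-1.5801)
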